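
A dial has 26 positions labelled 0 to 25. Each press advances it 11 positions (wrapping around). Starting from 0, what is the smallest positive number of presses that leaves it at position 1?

19

26 = 2·11 + 4
11 = 2·4 + 3
4 = 1·3 + 1
3 = 3·1 + 0
Back-substituting gives 11·19 ≡ 1 (mod 26).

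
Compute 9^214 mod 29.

7

By repeated squaring mod 29: 9^1≡9, 9^2≡23, 9^4≡7, 9^8≡20, 9^16≡23, 9^32≡7, 9^64≡20, 9^128≡23.
214 = 2 + 4 + 16 + 64 + 128, so 9^214 ≡ 23·7·23·20·23 ≡ 7 (mod 29).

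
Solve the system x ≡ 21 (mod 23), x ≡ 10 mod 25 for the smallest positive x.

435

x ≡ 21 (mod 23) gives x ∈ {21, 44, 67, 90, 113, 136, 159, 182, …}.
The first of these with x mod 25 = 10 is 435.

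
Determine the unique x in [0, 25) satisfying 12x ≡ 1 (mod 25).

The inverse of 12 mod 25 is 23 (since 12·23 = 276 ≡ 1).
Multiplying both sides by 23: x ≡ 23·1 = 23 ≡ 23 (mod 25).

23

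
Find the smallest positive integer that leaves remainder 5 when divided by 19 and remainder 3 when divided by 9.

138

Since 9·17 ≡ 1 (mod 19), take x = 3 + 9·((5−3)·17 mod 19) = 3 + 9·15 = 138.
Check: 138 mod 19 = 5, 138 mod 9 = 3.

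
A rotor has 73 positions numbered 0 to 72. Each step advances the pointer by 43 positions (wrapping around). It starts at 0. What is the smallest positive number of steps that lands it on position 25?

43⁻¹ ≡ 17 (mod 73) because 43·17 = 731 = 10·73 + 1.
So x ≡ 17·25 = 425 ≡ 60 (mod 73).

60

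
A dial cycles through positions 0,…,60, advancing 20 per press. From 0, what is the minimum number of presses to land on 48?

The inverse of 20 mod 61 is 58 (since 20·58 = 1160 ≡ 1).
So x ≡ 58·48 = 2784 ≡ 39 (mod 61).
Check: 20·39 = 780 = 12·61 + 48.

39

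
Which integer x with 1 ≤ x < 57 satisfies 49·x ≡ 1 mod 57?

49·7 = 343 = 6·57 + 1, so 49⁻¹ ≡ 7 (mod 57).

7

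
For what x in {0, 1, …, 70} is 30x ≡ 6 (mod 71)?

57

The inverse of 30 mod 71 is 45 (since 30·45 = 1350 ≡ 1).
Multiplying both sides by 45: x ≡ 45·6 = 270 ≡ 57 (mod 71).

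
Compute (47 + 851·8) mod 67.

851·8 = 6808.
6808 = 101·67 + 41, so 6808 mod 67 = 41.
(47 + 41) mod 67 = 21.

21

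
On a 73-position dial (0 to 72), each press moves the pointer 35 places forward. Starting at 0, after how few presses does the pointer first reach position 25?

32

35⁻¹ ≡ 48 (mod 73) because 35·48 = 1680 = 23·73 + 1.
So x ≡ 48·25 = 1200 ≡ 32 (mod 73).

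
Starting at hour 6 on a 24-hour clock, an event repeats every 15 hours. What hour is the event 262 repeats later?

262·15 = 3930.
3930 = 163·24 + 18, so 3930 mod 24 = 18.
(6 + 18) mod 24 = 0.

0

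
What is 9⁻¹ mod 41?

9·32 = 288 = 7·41 + 1, so 9⁻¹ ≡ 32 (mod 41).

32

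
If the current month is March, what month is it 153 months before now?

June

153 mod 12 = 9 (since 12·12 = 144).
March − 9 months → June.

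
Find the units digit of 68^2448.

6

Powers of 8 mod 10 repeat with period 4: 8, 4, 2, 6.
2448 leaves remainder 0 on division by 4, so 68^2448 ends in 6.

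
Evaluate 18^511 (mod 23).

3

Successive squares of 18 mod 23: 18^1≡18, 18^2≡2, 18^4≡4, 18^8≡16, 18^16≡3, 18^32≡9, 18^64≡12, 18^128≡6, 18^256≡13.
Since 511 = 1 + 2 + 4 + 8 + 16 + 32 + 64 + 128 + 256 in binary, 18^511 ≡ 18·2·4·16·3·9·12·6·13 ≡ 3 (mod 23).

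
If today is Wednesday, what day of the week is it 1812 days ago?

Thursday

Dividing 1812 by 7 gives quotient 258 and remainder 6.
Wednesday − 6 days → Thursday.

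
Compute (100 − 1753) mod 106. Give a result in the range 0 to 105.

1753 = 16·106 + 57, so 1753 mod 106 = 57.
(100 − 57) mod 106 = 43.

43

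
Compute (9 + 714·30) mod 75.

714·30 = 21420.
21420 mod 75 = 45 (since 285·75 = 21375).
(9 + 45) mod 75 = 54.

54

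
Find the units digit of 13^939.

7

The units digit of 13^n cycles with period 4: 3, 9, 7, 1, …
939 leaves remainder 3 on division by 4, so 13^939 ends in 7.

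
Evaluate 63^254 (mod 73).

Successive squares of 63 mod 73: 63^1≡63, 63^2≡27, 63^4≡72, 63^8≡1, 63^16≡1, 63^32≡1, 63^64≡1, 63^128≡1.
254 = 2 + 4 + 8 + 16 + 32 + 64 + 128, so 63^254 ≡ 27·72·1·1·1·1·1 ≡ 46 (mod 73).

46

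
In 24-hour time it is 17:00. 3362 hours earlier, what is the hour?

15

3362 mod 24 = 2 (since 140·24 = 3360).
(17 − 2) mod 24 = 15.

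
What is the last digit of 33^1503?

7

Last digits of 3^n: 3, 9, 7, 1 (period 4).
1503 mod 4 = 3, so the last digit matches 3^3 = 7.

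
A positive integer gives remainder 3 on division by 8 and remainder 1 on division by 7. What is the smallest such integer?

x ≡ 1 (mod 7) gives x ∈ {1, 8, 15, 22, 29, 36, 43}.
The first of these with x mod 8 = 3 is 43.

43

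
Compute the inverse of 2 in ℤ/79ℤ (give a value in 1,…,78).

79 = 39·2 + 1
2 = 2·1 + 0
Back-substituting gives 2·40 ≡ 1 (mod 79).

40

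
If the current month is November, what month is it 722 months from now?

January

722 − 60·12 = 2, so 722 ≡ 2 (mod 12).
November + 2 months → January.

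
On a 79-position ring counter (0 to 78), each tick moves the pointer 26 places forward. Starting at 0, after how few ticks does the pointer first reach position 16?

26⁻¹ ≡ 76 (mod 79) because 26·76 = 1976 = 25·79 + 1.
Multiplying both sides by 76: x ≡ 76·16 = 1216 ≡ 31 (mod 79).
Check: 26·31 = 806 = 10·79 + 16.

31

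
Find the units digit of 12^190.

4

Powers of 2 mod 10 repeat with period 4: 2, 4, 8, 6.
190 mod 4 = 2, so the last digit matches 2^2 = 4.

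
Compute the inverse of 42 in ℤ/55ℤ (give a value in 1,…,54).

55 = 1·42 + 13
42 = 3·13 + 3
13 = 4·3 + 1
3 = 3·1 + 0
Back-substituting gives 42·38 ≡ 1 (mod 55).

38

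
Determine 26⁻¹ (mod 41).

30

41 = 1·26 + 15
26 = 1·15 + 11
15 = 1·11 + 4
11 = 2·4 + 3
4 = 1·3 + 1
3 = 3·1 + 0
Back-substituting gives 26·30 ≡ 1 (mod 41).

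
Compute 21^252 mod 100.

41

Successive squares of 21 mod 100: 21^1≡21, 21^2≡41, 21^4≡81, 21^8≡61, 21^16≡21, 21^32≡41, 21^64≡81, 21^128≡61.
Since 252 = 4 + 8 + 16 + 32 + 64 + 128 in binary, 21^252 ≡ 81·61·21·41·81·61 ≡ 41 (mod 100).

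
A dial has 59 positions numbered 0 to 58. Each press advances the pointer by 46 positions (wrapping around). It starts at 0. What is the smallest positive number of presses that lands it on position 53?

5

46⁻¹ ≡ 9 (mod 59) because 46·9 = 414 = 7·59 + 1.
Multiplying both sides by 9: x ≡ 9·53 = 477 ≡ 5 (mod 59).
Check: 46·5 = 230 = 3·59 + 53.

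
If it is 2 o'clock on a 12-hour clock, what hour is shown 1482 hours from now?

8

Dividing 1482 by 12 gives quotient 123 and remainder 6.
2 + 6 → 8 on a 12-hour dial.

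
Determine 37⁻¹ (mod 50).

23

37·23 = 851 = 17·50 + 1, so 37⁻¹ ≡ 23 (mod 50).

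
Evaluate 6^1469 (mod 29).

5

Square-and-reduce mod 29: 6^1≡6, 6^2≡7, 6^4≡20, 6^8≡23, 6^16≡7, 6^32≡20, 6^64≡23, 6^128≡7, 6^256≡20, 6^512≡23, 6^1024≡7.
Since 1469 = 1 + 4 + 8 + 16 + 32 + 128 + 256 + 1024 in binary, 6^1469 ≡ 6·20·23·7·20·7·20·7 ≡ 5 (mod 29).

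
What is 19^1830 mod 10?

Last digits of 9^n: 9, 1 (period 2).
1830 mod 2 = 0, so the last digit matches 9^2 = 1.

1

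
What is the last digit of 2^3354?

Powers of 2 mod 10 repeat with period 4: 2, 4, 8, 6.
3354 leaves remainder 2 on division by 4, so 2^3354 ends in 4.

4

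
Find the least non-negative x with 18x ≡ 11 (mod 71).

The inverse of 18 mod 71 is 4 (since 18·4 = 72 ≡ 1).
Multiplying both sides by 4: x ≡ 4·11 = 44 ≡ 44 (mod 71).

44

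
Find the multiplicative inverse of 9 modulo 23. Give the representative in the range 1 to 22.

23 = 2·9 + 5
9 = 1·5 + 4
5 = 1·4 + 1
4 = 4·1 + 0
Back-substituting gives 9·18 ≡ 1 (mod 23).

18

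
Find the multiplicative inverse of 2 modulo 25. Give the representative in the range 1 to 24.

13

2·13 = 26 = 1·25 + 1, so 2⁻¹ ≡ 13 (mod 25).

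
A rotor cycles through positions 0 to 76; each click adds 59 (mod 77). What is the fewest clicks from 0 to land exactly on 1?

77 = 1·59 + 18
59 = 3·18 + 5
18 = 3·5 + 3
5 = 1·3 + 2
3 = 1·2 + 1
2 = 2·1 + 0
Back-substituting gives 59·47 ≡ 1 (mod 77).

47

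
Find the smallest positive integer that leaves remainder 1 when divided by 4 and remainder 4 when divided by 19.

61

x ≡ 1 (mod 4) gives x ∈ {1, 5, 9, 13, 17, 21, 25, 29, …}.
The first of these with x mod 19 = 4 is 61.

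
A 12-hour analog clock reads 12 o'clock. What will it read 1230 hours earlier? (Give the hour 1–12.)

6

1230 − 102·12 = 6, so 1230 ≡ 6 (mod 12).
12 − 6 → 6 on a 12-hour dial.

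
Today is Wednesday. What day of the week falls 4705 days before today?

Tuesday

4705 = 672·7 + 1, so 4705 mod 7 = 1.
Wednesday − 1 day → Tuesday.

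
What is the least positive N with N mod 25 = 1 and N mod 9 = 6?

Since 9·14 ≡ 1 (mod 25), take x = 6 + 9·((1−6)·14 mod 25) = 6 + 9·5 = 51.
Check: 51 mod 25 = 1, 51 mod 9 = 6.

51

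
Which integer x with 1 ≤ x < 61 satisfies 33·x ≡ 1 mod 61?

33·37 = 1221 = 20·61 + 1, so 33⁻¹ ≡ 37 (mod 61).

37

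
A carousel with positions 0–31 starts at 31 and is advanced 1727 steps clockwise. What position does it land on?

30

Dividing 1727 by 32 gives quotient 53 and remainder 31.
(31 + 31) mod 32 = 30.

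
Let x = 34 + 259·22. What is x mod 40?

12

259·22 = 5698.
5698 = 142·40 + 18, so 5698 mod 40 = 18.
(34 + 18) mod 40 = 12.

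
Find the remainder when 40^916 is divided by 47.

By repeated squaring mod 47: 40^1≡40, 40^2≡2, 40^4≡4, 40^8≡16, 40^16≡21, 40^32≡18, 40^64≡42, 40^128≡25, 40^256≡14, 40^512≡8.
916 = 4 + 16 + 128 + 256 + 512, so 40^916 ≡ 4·21·25·14·8 ≡ 12 (mod 47).

12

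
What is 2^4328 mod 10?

6

The units digit of 2^n cycles with period 4: 2, 4, 8, 6, …
4328 leaves remainder 0 on division by 4, so 2^4328 ends in 6.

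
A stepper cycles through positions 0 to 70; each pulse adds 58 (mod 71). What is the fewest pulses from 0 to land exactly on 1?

71 = 1·58 + 13
58 = 4·13 + 6
13 = 2·6 + 1
6 = 6·1 + 0
Back-substituting gives 58·60 ≡ 1 (mod 71).

60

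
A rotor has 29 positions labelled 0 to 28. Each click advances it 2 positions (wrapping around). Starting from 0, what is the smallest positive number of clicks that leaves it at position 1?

15

29 = 14·2 + 1
2 = 2·1 + 0
Back-substituting gives 2·15 ≡ 1 (mod 29).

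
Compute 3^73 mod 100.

Square-and-reduce mod 100: 3^1≡3, 3^2≡9, 3^4≡81, 3^8≡61, 3^16≡21, 3^32≡41, 3^64≡81.
Since 73 = 1 + 8 + 64 in binary, 3^73 ≡ 3·61·81 ≡ 23 (mod 100).

23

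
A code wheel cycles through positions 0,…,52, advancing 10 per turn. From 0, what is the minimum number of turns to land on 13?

49

The inverse of 10 mod 53 is 16 (since 10·16 = 160 ≡ 1).
Multiplying both sides by 16: x ≡ 16·13 = 208 ≡ 49 (mod 53).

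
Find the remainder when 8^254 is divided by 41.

4

Successive squares of 8 mod 41: 8^1≡8, 8^2≡23, 8^4≡37, 8^8≡16, 8^16≡10, 8^32≡18, 8^64≡37, 8^128≡16.
Since 254 = 2 + 4 + 8 + 16 + 32 + 64 + 128 in binary, 8^254 ≡ 23·37·16·10·18·37·16 ≡ 4 (mod 41).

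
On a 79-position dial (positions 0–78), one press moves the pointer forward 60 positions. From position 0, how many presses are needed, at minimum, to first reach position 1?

54

60·54 = 3240 = 41·79 + 1, so 60⁻¹ ≡ 54 (mod 79).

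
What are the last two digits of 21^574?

Successive squares of 21 mod 100: 21^1≡21, 21^2≡41, 21^4≡81, 21^8≡61, 21^16≡21, 21^32≡41, 21^64≡81, 21^128≡61, 21^256≡21, 21^512≡41.
Since 574 = 2 + 4 + 8 + 16 + 32 + 512 in binary, 21^574 ≡ 41·81·61·21·41·41 ≡ 81 (mod 100).

81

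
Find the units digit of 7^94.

9

Powers of 7 mod 10 repeat with period 4: 7, 9, 3, 1.
94 leaves remainder 2 on division by 4, so 7^94 ends in 9.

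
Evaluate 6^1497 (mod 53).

By repeated squaring mod 53: 6^1≡6, 6^2≡36, 6^4≡24, 6^8≡46, 6^16≡49, 6^32≡16, 6^64≡44, 6^128≡28, 6^256≡42, 6^512≡15, 6^1024≡13.
Since 1497 = 1 + 8 + 16 + 64 + 128 + 256 + 1024 in binary, 6^1497 ≡ 6·46·49·44·28·42·13 ≡ 17 (mod 53).

17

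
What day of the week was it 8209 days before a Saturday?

Monday

8209 = 1172·7 + 5, so 8209 mod 7 = 5.
Saturday − 5 days → Monday.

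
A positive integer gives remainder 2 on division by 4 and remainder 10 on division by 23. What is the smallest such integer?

10

x ≡ 2 (mod 4) gives x ∈ {2, 6, 10}.
The first of these with x mod 23 = 10 is 10.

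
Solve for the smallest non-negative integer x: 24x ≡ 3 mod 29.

24⁻¹ ≡ 23 (mod 29) because 24·23 = 552 = 19·29 + 1.
So x ≡ 23·3 = 69 ≡ 11 (mod 29).

11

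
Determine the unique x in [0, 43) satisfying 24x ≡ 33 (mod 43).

24⁻¹ ≡ 9 (mod 43) because 24·9 = 216 = 5·43 + 1.
Multiplying both sides by 9: x ≡ 9·33 = 297 ≡ 39 (mod 43).

39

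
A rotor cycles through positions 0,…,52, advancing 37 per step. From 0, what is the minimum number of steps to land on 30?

18

The inverse of 37 mod 53 is 43 (since 37·43 = 1591 ≡ 1).
So x ≡ 43·30 = 1290 ≡ 18 (mod 53).
Check: 37·18 = 666 = 12·53 + 30.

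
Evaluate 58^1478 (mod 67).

Successive squares of 58 mod 67: 58^1≡58, 58^2≡14, 58^4≡62, 58^8≡25, 58^16≡22, 58^32≡15, 58^64≡24, 58^128≡40, 58^256≡59, 58^512≡64, 58^1024≡9.
1478 = 2 + 4 + 64 + 128 + 256 + 1024, so 58^1478 ≡ 14·62·24·40·59·9 ≡ 62 (mod 67).

62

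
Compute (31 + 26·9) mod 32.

26·9 = 234.
234 mod 32 = 10 (since 7·32 = 224).
(31 + 10) mod 32 = 9.

9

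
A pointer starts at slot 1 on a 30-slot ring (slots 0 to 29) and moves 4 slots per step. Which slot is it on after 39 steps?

7

39·4 = 156.
156 mod 30 = 6 (since 5·30 = 150).
(1 + 6) mod 30 = 7.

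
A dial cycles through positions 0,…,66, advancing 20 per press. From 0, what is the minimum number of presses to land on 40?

The inverse of 20 mod 67 is 57 (since 20·57 = 1140 ≡ 1).
Multiplying both sides by 57: x ≡ 57·40 = 2280 ≡ 2 (mod 67).

2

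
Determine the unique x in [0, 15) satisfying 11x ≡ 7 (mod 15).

The inverse of 11 mod 15 is 11 (since 11·11 = 121 ≡ 1).
Multiplying both sides by 11: x ≡ 11·7 = 77 ≡ 2 (mod 15).

2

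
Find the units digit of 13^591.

The units digit of 13^n cycles with period 4: 3, 9, 7, 1, …
591 leaves remainder 3 on division by 4, so 13^591 ends in 7.

7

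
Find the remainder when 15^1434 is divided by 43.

Square-and-reduce mod 43: 15^1≡15, 15^2≡10, 15^4≡14, 15^8≡24, 15^16≡17, 15^32≡31, 15^64≡15, 15^128≡10, 15^256≡14, 15^512≡24, 15^1024≡17.
Since 1434 = 2 + 8 + 16 + 128 + 256 + 1024 in binary, 15^1434 ≡ 10·24·17·10·14·17 ≡ 11 (mod 43).

11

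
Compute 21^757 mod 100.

By repeated squaring mod 100: 21^1≡21, 21^2≡41, 21^4≡81, 21^8≡61, 21^16≡21, 21^32≡41, 21^64≡81, 21^128≡61, 21^256≡21, 21^512≡41.
Since 757 = 1 + 4 + 16 + 32 + 64 + 128 + 512 in binary, 21^757 ≡ 21·81·21·41·81·61·41 ≡ 41 (mod 100).

41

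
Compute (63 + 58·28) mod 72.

58·28 = 1624.
1624 mod 72 = 40 (since 22·72 = 1584).
(63 + 40) mod 72 = 31.

31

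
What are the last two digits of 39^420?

Successive squares of 39 mod 100: 39^1≡39, 39^2≡21, 39^4≡41, 39^8≡81, 39^16≡61, 39^32≡21, 39^64≡41, 39^128≡81, 39^256≡61.
420 = 4 + 32 + 128 + 256, so 39^420 ≡ 41·21·81·61 ≡ 1 (mod 100).

01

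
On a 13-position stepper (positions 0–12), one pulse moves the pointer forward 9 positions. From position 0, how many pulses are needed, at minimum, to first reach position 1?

3

13 = 1·9 + 4
9 = 2·4 + 1
4 = 4·1 + 0
Back-substituting gives 9·3 ≡ 1 (mod 13).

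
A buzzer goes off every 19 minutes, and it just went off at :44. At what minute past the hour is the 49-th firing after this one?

49·19 = 931.
Dividing 931 by 60 gives quotient 15 and remainder 31.
(44 + 31) mod 60 = 15.

15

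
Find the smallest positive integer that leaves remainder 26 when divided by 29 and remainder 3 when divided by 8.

171

Since 8·11 ≡ 1 (mod 29), take x = 3 + 8·((26−3)·11 mod 29) = 3 + 8·21 = 171.
Check: 171 mod 29 = 26, 171 mod 8 = 3.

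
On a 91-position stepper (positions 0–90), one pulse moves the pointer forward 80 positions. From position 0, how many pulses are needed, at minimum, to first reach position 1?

33

91 = 1·80 + 11
80 = 7·11 + 3
11 = 3·3 + 2
3 = 1·2 + 1
2 = 2·1 + 0
Back-substituting gives 80·33 ≡ 1 (mod 91).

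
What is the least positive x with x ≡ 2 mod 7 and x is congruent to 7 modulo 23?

x ≡ 2 (mod 7) gives x ∈ {2, 9, 16, 23, 30}.
The first of these with x mod 23 = 7 is 30.

30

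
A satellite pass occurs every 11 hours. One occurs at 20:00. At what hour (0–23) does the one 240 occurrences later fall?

240·11 = 2640.
2640 = 110·24 + 0, so 2640 mod 24 = 0.
(20 + 0) mod 24 = 20.

20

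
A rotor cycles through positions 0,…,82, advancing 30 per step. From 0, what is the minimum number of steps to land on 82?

The inverse of 30 mod 83 is 36 (since 30·36 = 1080 ≡ 1).
So x ≡ 36·82 = 2952 ≡ 47 (mod 83).

47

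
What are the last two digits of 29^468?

Successive squares of 29 mod 100: 29^1≡29, 29^2≡41, 29^4≡81, 29^8≡61, 29^16≡21, 29^32≡41, 29^64≡81, 29^128≡61, 29^256≡21.
Since 468 = 4 + 16 + 64 + 128 + 256 in binary, 29^468 ≡ 81·21·81·61·21 ≡ 61 (mod 100).

61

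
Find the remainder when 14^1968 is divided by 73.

64

Square-and-reduce mod 73: 14^1≡14, 14^2≡50, 14^4≡18, 14^8≡32, 14^16≡2, 14^32≡4, 14^64≡16, 14^128≡37, 14^256≡55, 14^512≡32, 14^1024≡2.
1968 = 16 + 32 + 128 + 256 + 512 + 1024, so 14^1968 ≡ 2·4·37·55·32·2 ≡ 64 (mod 73).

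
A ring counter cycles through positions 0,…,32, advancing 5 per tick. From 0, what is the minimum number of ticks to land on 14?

16

The inverse of 5 mod 33 is 20 (since 5·20 = 100 ≡ 1).
So x ≡ 20·14 = 280 ≡ 16 (mod 33).
Check: 5·16 = 80 = 2·33 + 14.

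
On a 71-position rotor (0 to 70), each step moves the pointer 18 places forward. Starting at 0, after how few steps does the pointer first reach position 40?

18⁻¹ ≡ 4 (mod 71) because 18·4 = 72 = 1·71 + 1.
Multiplying both sides by 4: x ≡ 4·40 = 160 ≡ 18 (mod 71).

18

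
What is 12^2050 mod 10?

Powers of 2 mod 10 repeat with period 4: 2, 4, 8, 6.
2050 mod 4 = 2, so the last digit matches 2^2 = 4.

4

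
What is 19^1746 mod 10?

1

Powers of 9 mod 10 repeat with period 2: 9, 1.
1746 leaves remainder 0 on division by 2, so 19^1746 ends in 1.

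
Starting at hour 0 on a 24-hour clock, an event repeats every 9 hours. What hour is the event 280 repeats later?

0

280·9 = 2520.
2520 mod 24 = 0 (since 105·24 = 2520).
(0 + 0) mod 24 = 0.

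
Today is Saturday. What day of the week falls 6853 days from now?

6853 − 979·7 = 0, so 6853 ≡ 0 (mod 7).
Saturday + 0 days → Saturday.

Saturday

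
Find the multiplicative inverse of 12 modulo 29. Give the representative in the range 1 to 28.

17

12·17 = 204 = 7·29 + 1, so 12⁻¹ ≡ 17 (mod 29).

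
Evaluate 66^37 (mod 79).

Successive squares of 66 mod 79: 66^1≡66, 66^2≡11, 66^4≡42, 66^8≡26, 66^16≡44, 66^32≡40.
37 = 1 + 4 + 32, so 66^37 ≡ 66·42·40 ≡ 43 (mod 79).

43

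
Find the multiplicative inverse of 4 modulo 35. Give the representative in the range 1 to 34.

35 = 8·4 + 3
4 = 1·3 + 1
3 = 3·1 + 0
Back-substituting gives 4·9 ≡ 1 (mod 35).

9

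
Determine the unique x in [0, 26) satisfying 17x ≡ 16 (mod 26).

The inverse of 17 mod 26 is 23 (since 17·23 = 391 ≡ 1).
So x ≡ 23·16 = 368 ≡ 4 (mod 26).
Check: 17·4 = 68 = 2·26 + 16.

4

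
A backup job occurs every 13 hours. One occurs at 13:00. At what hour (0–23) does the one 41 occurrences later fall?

18

41·13 = 533.
533 = 22·24 + 5, so 533 mod 24 = 5.
(13 + 5) mod 24 = 18.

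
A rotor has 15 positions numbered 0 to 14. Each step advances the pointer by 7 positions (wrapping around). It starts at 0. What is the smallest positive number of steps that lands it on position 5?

5

7⁻¹ ≡ 13 (mod 15) because 7·13 = 91 = 6·15 + 1.
So x ≡ 13·5 = 65 ≡ 5 (mod 15).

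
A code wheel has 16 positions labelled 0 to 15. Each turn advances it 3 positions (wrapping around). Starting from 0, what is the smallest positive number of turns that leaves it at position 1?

3·11 = 33 = 2·16 + 1, so 3⁻¹ ≡ 11 (mod 16).

11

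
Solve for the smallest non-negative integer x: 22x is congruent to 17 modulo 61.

59

The inverse of 22 mod 61 is 25 (since 22·25 = 550 ≡ 1).
Multiplying both sides by 25: x ≡ 25·17 = 425 ≡ 59 (mod 61).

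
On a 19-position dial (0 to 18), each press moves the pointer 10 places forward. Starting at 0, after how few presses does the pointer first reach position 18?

The inverse of 10 mod 19 is 2 (since 10·2 = 20 ≡ 1).
Multiplying both sides by 2: x ≡ 2·18 = 36 ≡ 17 (mod 19).

17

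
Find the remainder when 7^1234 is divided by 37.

7

Successive squares of 7 mod 37: 7^1≡7, 7^2≡12, 7^4≡33, 7^8≡16, 7^16≡34, 7^32≡9, 7^64≡7, 7^128≡12, 7^256≡33, 7^512≡16, 7^1024≡34.
1234 = 2 + 16 + 64 + 128 + 1024, so 7^1234 ≡ 12·34·7·12·34 ≡ 7 (mod 37).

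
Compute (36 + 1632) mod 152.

1632 = 10·152 + 112, so 1632 mod 152 = 112.
(36 + 112) mod 152 = 148.

148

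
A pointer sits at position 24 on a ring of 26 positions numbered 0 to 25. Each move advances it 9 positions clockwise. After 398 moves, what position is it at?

18

398·9 = 3582.
Dividing 3582 by 26 gives quotient 137 and remainder 20.
(24 + 20) mod 26 = 18.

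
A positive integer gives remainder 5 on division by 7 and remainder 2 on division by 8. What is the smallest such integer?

26

Since 8·1 ≡ 1 (mod 7), take x = 2 + 8·((5−2)·1 mod 7) = 2 + 8·3 = 26.
Check: 26 mod 7 = 5, 26 mod 8 = 2.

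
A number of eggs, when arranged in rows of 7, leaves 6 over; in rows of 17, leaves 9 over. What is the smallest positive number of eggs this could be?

111

Since 17·5 ≡ 1 (mod 7), take x = 9 + 17·((6−9)·5 mod 7) = 9 + 17·6 = 111.
Check: 111 mod 7 = 6, 111 mod 17 = 9.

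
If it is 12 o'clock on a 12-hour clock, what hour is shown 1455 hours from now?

3

1455 − 121·12 = 3, so 1455 ≡ 3 (mod 12).
12 + 3 → 3 on a 12-hour dial.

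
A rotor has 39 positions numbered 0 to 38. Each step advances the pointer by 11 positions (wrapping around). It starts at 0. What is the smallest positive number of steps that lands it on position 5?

4

11⁻¹ ≡ 32 (mod 39) because 11·32 = 352 = 9·39 + 1.
So x ≡ 32·5 = 160 ≡ 4 (mod 39).
Check: 11·4 = 44 = 1·39 + 5.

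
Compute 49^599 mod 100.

49

By repeated squaring mod 100: 49^1≡49, 49^2≡1, 49^4≡1, 49^8≡1, 49^16≡1, 49^32≡1, 49^64≡1, 49^128≡1, 49^256≡1, 49^512≡1.
Since 599 = 1 + 2 + 4 + 16 + 64 + 512 in binary, 49^599 ≡ 49·1·1·1·1·1 ≡ 49 (mod 100).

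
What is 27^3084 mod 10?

1

Powers of 7 mod 10 repeat with period 4: 7, 9, 3, 1.
3084 mod 4 = 0, so the last digit matches 7^4 = 1.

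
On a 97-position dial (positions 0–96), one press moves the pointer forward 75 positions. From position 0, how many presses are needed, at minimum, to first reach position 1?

75·22 = 1650 = 17·97 + 1, so 75⁻¹ ≡ 22 (mod 97).

22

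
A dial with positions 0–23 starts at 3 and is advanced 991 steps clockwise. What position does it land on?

10

991 = 41·24 + 7, so 991 mod 24 = 7.
(3 + 7) mod 24 = 10.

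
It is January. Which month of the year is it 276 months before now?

January

276 = 23·12 + 0, so 276 mod 12 = 0.
January − 0 months → January.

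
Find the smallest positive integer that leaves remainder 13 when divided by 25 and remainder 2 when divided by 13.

Since 13·2 ≡ 1 (mod 25), take x = 2 + 13·((13−2)·2 mod 25) = 2 + 13·22 = 288.
Check: 288 mod 25 = 13, 288 mod 13 = 2.

288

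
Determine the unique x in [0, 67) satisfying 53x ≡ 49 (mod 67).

30

53⁻¹ ≡ 43 (mod 67) because 53·43 = 2279 = 34·67 + 1.
Multiplying both sides by 43: x ≡ 43·49 = 2107 ≡ 30 (mod 67).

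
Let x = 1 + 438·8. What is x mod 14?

438·8 = 3504.
3504 = 250·14 + 4, so 3504 mod 14 = 4.
(1 + 4) mod 14 = 5.

5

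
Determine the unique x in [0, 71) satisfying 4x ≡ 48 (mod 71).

4⁻¹ ≡ 18 (mod 71) because 4·18 = 72 = 1·71 + 1.
Multiplying both sides by 18: x ≡ 18·48 = 864 ≡ 12 (mod 71).
Check: 4·12 = 48 = 0·71 + 48.

12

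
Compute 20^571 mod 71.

37

Successive squares of 20 mod 71: 20^1≡20, 20^2≡45, 20^4≡37, 20^8≡20, 20^16≡45, 20^32≡37, 20^64≡20, 20^128≡45, 20^256≡37, 20^512≡20.
Since 571 = 1 + 2 + 8 + 16 + 32 + 512 in binary, 20^571 ≡ 20·45·20·45·37·20 ≡ 37 (mod 71).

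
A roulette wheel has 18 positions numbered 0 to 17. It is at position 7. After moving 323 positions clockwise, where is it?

323 mod 18 = 17 (since 17·18 = 306).
(7 + 17) mod 18 = 6.

6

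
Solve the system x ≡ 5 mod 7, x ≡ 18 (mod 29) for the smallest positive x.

47

Since 29·1 ≡ 1 (mod 7), take x = 18 + 29·((5−18)·1 mod 7) = 18 + 29·1 = 47.
Check: 47 mod 7 = 5, 47 mod 29 = 18.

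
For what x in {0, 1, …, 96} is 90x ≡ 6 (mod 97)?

The inverse of 90 mod 97 is 83 (since 90·83 = 7470 ≡ 1).
So x ≡ 83·6 = 498 ≡ 13 (mod 97).

13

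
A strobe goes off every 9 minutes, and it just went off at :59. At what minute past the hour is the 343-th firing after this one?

343·9 = 3087.
3087 mod 60 = 27 (since 51·60 = 3060).
(59 + 27) mod 60 = 26.

26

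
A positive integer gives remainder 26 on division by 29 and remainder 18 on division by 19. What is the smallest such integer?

113

x ≡ 18 (mod 19) gives x ∈ {18, 37, 56, 75, 94, 113}.
The first of these with x mod 29 = 26 is 113.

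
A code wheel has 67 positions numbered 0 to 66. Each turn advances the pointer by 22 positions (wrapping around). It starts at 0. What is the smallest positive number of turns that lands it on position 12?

31

22⁻¹ ≡ 64 (mod 67) because 22·64 = 1408 = 21·67 + 1.
Multiplying both sides by 64: x ≡ 64·12 = 768 ≡ 31 (mod 67).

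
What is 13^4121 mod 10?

3

Last digits of 3^n: 3, 9, 7, 1 (period 4).
4121 leaves remainder 1 on division by 4, so 13^4121 ends in 3.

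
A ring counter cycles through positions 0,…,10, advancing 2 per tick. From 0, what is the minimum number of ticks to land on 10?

The inverse of 2 mod 11 is 6 (since 2·6 = 12 ≡ 1).
So x ≡ 6·10 = 60 ≡ 5 (mod 11).

5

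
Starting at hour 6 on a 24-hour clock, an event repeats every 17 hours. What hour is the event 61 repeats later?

61·17 = 1037.
1037 − 43·24 = 5, so 1037 ≡ 5 (mod 24).
(6 + 5) mod 24 = 11.

11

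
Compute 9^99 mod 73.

Square-and-reduce mod 73: 9^1≡9, 9^2≡8, 9^4≡64, 9^8≡8, 9^16≡64, 9^32≡8, 9^64≡64.
Since 99 = 1 + 2 + 32 + 64 in binary, 9^99 ≡ 9·8·8·64 ≡ 72 (mod 73).

72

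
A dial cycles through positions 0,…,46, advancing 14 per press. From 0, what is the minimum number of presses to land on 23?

14⁻¹ ≡ 37 (mod 47) because 14·37 = 518 = 11·47 + 1.
So x ≡ 37·23 = 851 ≡ 5 (mod 47).

5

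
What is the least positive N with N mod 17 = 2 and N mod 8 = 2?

x ≡ 2 (mod 8) gives x ∈ {2}.
The first of these with x mod 17 = 2 is 2.

2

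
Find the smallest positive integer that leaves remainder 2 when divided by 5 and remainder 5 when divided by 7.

x ≡ 2 (mod 5) gives x ∈ {2, 7, 12}.
The first of these with x mod 7 = 5 is 12.

12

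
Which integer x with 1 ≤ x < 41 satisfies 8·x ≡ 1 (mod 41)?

36

41 = 5·8 + 1
8 = 8·1 + 0
Back-substituting gives 8·36 ≡ 1 (mod 41).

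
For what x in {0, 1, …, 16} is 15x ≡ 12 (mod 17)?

The inverse of 15 mod 17 is 8 (since 15·8 = 120 ≡ 1).
So x ≡ 8·12 = 96 ≡ 11 (mod 17).

11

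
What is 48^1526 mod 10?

Last digits of 8^n: 8, 4, 2, 6 (period 4).
1526 leaves remainder 2 on division by 4, so 48^1526 ends in 4.

4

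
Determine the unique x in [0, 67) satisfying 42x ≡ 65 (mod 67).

42⁻¹ ≡ 8 (mod 67) because 42·8 = 336 = 5·67 + 1.
So x ≡ 8·65 = 520 ≡ 51 (mod 67).

51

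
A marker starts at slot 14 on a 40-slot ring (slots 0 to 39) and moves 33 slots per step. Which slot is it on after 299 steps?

1

299·33 = 9867.
9867 mod 40 = 27 (since 246·40 = 9840).
(14 + 27) mod 40 = 1.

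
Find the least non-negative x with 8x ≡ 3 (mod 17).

8⁻¹ ≡ 15 (mod 17) because 8·15 = 120 = 7·17 + 1.
So x ≡ 15·3 = 45 ≡ 11 (mod 17).

11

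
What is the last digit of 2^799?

8

Powers of 2 mod 10 repeat with period 4: 2, 4, 8, 6.
799 leaves remainder 3 on division by 4, so 2^799 ends in 8.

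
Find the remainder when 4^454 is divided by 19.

9

Square-and-reduce mod 19: 4^1≡4, 4^2≡16, 4^4≡9, 4^8≡5, 4^16≡6, 4^32≡17, 4^64≡4, 4^128≡16, 4^256≡9.
454 = 2 + 4 + 64 + 128 + 256, so 4^454 ≡ 16·9·4·16·9 ≡ 9 (mod 19).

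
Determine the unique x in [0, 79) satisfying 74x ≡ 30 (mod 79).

74⁻¹ ≡ 63 (mod 79) because 74·63 = 4662 = 59·79 + 1.
So x ≡ 63·30 = 1890 ≡ 73 (mod 79).

73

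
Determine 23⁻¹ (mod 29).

29 = 1·23 + 6
23 = 3·6 + 5
6 = 1·5 + 1
5 = 5·1 + 0
Back-substituting gives 23·24 ≡ 1 (mod 29).

24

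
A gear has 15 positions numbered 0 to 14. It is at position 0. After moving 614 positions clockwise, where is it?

14

Dividing 614 by 15 gives quotient 40 and remainder 14.
(0 + 14) mod 15 = 14.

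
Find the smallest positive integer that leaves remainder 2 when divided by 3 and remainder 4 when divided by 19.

23

Since 19·1 ≡ 1 (mod 3), take x = 4 + 19·((2−4)·1 mod 3) = 4 + 19·1 = 23.
Check: 23 mod 3 = 2, 23 mod 19 = 4.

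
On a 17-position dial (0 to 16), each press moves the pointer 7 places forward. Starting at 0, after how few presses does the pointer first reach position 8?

6

7⁻¹ ≡ 5 (mod 17) because 7·5 = 35 = 2·17 + 1.
So x ≡ 5·8 = 40 ≡ 6 (mod 17).
Check: 7·6 = 42 = 2·17 + 8.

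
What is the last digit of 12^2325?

2

Last digits of 2^n: 2, 4, 8, 6 (period 4).
2325 leaves remainder 1 on division by 4, so 12^2325 ends in 2.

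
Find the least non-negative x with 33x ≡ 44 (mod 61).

42

The inverse of 33 mod 61 is 37 (since 33·37 = 1221 ≡ 1).
So x ≡ 37·44 = 1628 ≡ 42 (mod 61).
Check: 33·42 = 1386 = 22·61 + 44.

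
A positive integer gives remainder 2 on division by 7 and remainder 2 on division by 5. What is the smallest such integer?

2

x ≡ 2 (mod 5) gives x ∈ {2}.
The first of these with x mod 7 = 2 is 2.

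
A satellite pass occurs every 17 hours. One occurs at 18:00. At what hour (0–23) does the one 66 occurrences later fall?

66·17 = 1122.
Dividing 1122 by 24 gives quotient 46 and remainder 18.
(18 + 18) mod 24 = 12.

12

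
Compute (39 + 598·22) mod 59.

598·22 = 13156.
13156 − 222·59 = 58, so 13156 ≡ 58 (mod 59).
(39 + 58) mod 59 = 38.

38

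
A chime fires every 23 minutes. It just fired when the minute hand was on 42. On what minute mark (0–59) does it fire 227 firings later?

43

227·23 = 5221.
5221 = 87·60 + 1, so 5221 mod 60 = 1.
(42 + 1) mod 60 = 43.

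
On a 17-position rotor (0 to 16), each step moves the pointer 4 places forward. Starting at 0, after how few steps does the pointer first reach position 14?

12

The inverse of 4 mod 17 is 13 (since 4·13 = 52 ≡ 1).
So x ≡ 13·14 = 182 ≡ 12 (mod 17).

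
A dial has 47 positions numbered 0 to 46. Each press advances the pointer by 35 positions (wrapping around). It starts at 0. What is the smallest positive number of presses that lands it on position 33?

9

The inverse of 35 mod 47 is 43 (since 35·43 = 1505 ≡ 1).
Multiplying both sides by 43: x ≡ 43·33 = 1419 ≡ 9 (mod 47).
Check: 35·9 = 315 = 6·47 + 33.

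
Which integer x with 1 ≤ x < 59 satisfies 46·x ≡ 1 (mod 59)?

9

46·9 = 414 = 7·59 + 1, so 46⁻¹ ≡ 9 (mod 59).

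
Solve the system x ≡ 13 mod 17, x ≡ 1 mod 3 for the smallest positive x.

13

Since 3·6 ≡ 1 (mod 17), take x = 1 + 3·((13−1)·6 mod 17) = 1 + 3·4 = 13.
Check: 13 mod 17 = 13, 13 mod 3 = 1.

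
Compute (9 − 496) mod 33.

8

496 − 15·33 = 1, so 496 ≡ 1 (mod 33).
(9 − 1) mod 33 = 8.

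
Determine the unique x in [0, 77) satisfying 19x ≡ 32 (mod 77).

19⁻¹ ≡ 73 (mod 77) because 19·73 = 1387 = 18·77 + 1.
Multiplying both sides by 73: x ≡ 73·32 = 2336 ≡ 26 (mod 77).

26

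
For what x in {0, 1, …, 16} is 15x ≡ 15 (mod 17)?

1

The inverse of 15 mod 17 is 8 (since 15·8 = 120 ≡ 1).
Multiplying both sides by 8: x ≡ 8·15 = 120 ≡ 1 (mod 17).
Check: 15·1 = 15 = 0·17 + 15.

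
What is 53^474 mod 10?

9

Powers of 3 mod 10 repeat with period 4: 3, 9, 7, 1.
474 leaves remainder 2 on division by 4, so 53^474 ends in 9.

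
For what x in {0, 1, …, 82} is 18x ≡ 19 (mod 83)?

The inverse of 18 mod 83 is 60 (since 18·60 = 1080 ≡ 1).
Multiplying both sides by 60: x ≡ 60·19 = 1140 ≡ 61 (mod 83).

61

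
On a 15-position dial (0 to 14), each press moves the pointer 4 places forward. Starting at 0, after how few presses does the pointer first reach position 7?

4⁻¹ ≡ 4 (mod 15) because 4·4 = 16 = 1·15 + 1.
So x ≡ 4·7 = 28 ≡ 13 (mod 15).

13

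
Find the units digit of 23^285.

3

Last digits of 3^n: 3, 9, 7, 1 (period 4).
285 leaves remainder 1 on division by 4, so 23^285 ends in 3.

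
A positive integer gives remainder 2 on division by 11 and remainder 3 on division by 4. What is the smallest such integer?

Since 4·3 ≡ 1 (mod 11), take x = 3 + 4·((2−3)·3 mod 11) = 3 + 4·8 = 35.
Check: 35 mod 11 = 2, 35 mod 4 = 3.

35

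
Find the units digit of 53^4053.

3

The units digit of 53^n cycles with period 4: 3, 9, 7, 1, …
4053 mod 4 = 1, so the last digit matches 3^1 = 3.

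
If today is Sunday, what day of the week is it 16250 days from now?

Dividing 16250 by 7 gives quotient 2321 and remainder 3.
Sunday + 3 days → Wednesday.

Wednesday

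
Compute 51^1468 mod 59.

48

By repeated squaring mod 59: 51^1≡51, 51^2≡5, 51^4≡25, 51^8≡35, 51^16≡45, 51^32≡19, 51^64≡7, 51^128≡49, 51^256≡41, 51^512≡29, 51^1024≡15.
1468 = 4 + 8 + 16 + 32 + 128 + 256 + 1024, so 51^1468 ≡ 25·35·45·19·49·41·15 ≡ 48 (mod 59).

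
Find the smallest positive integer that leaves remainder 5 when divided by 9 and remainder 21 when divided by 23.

113

x ≡ 5 (mod 9) gives x ∈ {5, 14, 23, 32, 41, 50, 59, 68, …}.
The first of these with x mod 23 = 21 is 113.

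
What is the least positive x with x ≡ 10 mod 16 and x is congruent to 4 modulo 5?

74

x ≡ 4 (mod 5) gives x ∈ {4, 9, 14, 19, 24, 29, 34, 39, …}.
The first of these with x mod 16 = 10 is 74.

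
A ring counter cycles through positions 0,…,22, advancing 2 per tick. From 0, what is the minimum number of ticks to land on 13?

18

2⁻¹ ≡ 12 (mod 23) because 2·12 = 24 = 1·23 + 1.
Multiplying both sides by 12: x ≡ 12·13 = 156 ≡ 18 (mod 23).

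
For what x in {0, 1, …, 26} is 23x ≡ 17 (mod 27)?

16

The inverse of 23 mod 27 is 20 (since 23·20 = 460 ≡ 1).
Multiplying both sides by 20: x ≡ 20·17 = 340 ≡ 16 (mod 27).
Check: 23·16 = 368 = 13·27 + 17.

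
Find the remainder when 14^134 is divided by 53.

By repeated squaring mod 53: 14^1≡14, 14^2≡37, 14^4≡44, 14^8≡28, 14^16≡42, 14^32≡15, 14^64≡13, 14^128≡10.
134 = 2 + 4 + 128, so 14^134 ≡ 37·44·10 ≡ 9 (mod 53).

9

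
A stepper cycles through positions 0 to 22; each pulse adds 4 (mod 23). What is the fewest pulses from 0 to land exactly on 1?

6

4·6 = 24 = 1·23 + 1, so 4⁻¹ ≡ 6 (mod 23).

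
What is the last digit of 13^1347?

Last digits of 3^n: 3, 9, 7, 1 (period 4).
1347 leaves remainder 3 on division by 4, so 13^1347 ends in 7.

7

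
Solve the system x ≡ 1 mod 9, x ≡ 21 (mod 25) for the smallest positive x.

46

Since 25·4 ≡ 1 (mod 9), take x = 21 + 25·((1−21)·4 mod 9) = 21 + 25·1 = 46.
Check: 46 mod 9 = 1, 46 mod 25 = 21.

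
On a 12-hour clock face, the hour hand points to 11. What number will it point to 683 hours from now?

10

683 = 56·12 + 11, so 683 mod 12 = 11.
11 + 11 → 10 on a 12-hour dial.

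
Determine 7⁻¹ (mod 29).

25

29 = 4·7 + 1
7 = 7·1 + 0
Back-substituting gives 7·25 ≡ 1 (mod 29).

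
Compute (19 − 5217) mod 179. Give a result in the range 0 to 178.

172

5217 mod 179 = 26 (since 29·179 = 5191).
(19 − 26) mod 179 = 172.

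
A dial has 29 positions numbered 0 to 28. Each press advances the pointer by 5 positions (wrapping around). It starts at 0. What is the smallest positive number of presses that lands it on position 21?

10

The inverse of 5 mod 29 is 6 (since 5·6 = 30 ≡ 1).
So x ≡ 6·21 = 126 ≡ 10 (mod 29).
Check: 5·10 = 50 = 1·29 + 21.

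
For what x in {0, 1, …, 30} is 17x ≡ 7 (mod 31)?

The inverse of 17 mod 31 is 11 (since 17·11 = 187 ≡ 1).
So x ≡ 11·7 = 77 ≡ 15 (mod 31).

15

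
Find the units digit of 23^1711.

Last digits of 3^n: 3, 9, 7, 1 (period 4).
1711 mod 4 = 3, so the last digit matches 3^3 = 7.

7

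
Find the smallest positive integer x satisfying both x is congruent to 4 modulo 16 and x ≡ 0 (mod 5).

x ≡ 0 (mod 5) gives x ∈ {0, 5, 10, 15, 20}.
The first of these with x mod 16 = 4 is 20.

20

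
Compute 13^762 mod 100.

69

By repeated squaring mod 100: 13^1≡13, 13^2≡69, 13^4≡61, 13^8≡21, 13^16≡41, 13^32≡81, 13^64≡61, 13^128≡21, 13^256≡41, 13^512≡81.
Since 762 = 2 + 8 + 16 + 32 + 64 + 128 + 512 in binary, 13^762 ≡ 69·21·41·81·61·21·81 ≡ 69 (mod 100).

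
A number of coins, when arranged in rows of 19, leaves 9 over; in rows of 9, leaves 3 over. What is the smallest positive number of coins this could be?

66

x ≡ 3 (mod 9) gives x ∈ {3, 12, 21, 30, 39, 48, 57, 66}.
The first of these with x mod 19 = 9 is 66.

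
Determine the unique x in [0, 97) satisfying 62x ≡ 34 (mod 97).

60

62⁻¹ ≡ 36 (mod 97) because 62·36 = 2232 = 23·97 + 1.
Multiplying both sides by 36: x ≡ 36·34 = 1224 ≡ 60 (mod 97).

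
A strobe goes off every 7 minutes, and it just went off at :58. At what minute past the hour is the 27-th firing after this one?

7

27·7 = 189.
Dividing 189 by 60 gives quotient 3 and remainder 9.
(58 + 9) mod 60 = 7.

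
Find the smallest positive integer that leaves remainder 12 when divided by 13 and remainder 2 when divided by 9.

38

x ≡ 2 (mod 9) gives x ∈ {2, 11, 20, 29, 38}.
The first of these with x mod 13 = 12 is 38.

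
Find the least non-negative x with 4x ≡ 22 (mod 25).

18

4⁻¹ ≡ 19 (mod 25) because 4·19 = 76 = 3·25 + 1.
So x ≡ 19·22 = 418 ≡ 18 (mod 25).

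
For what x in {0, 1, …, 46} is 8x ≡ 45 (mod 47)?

35

8⁻¹ ≡ 6 (mod 47) because 8·6 = 48 = 1·47 + 1.
Multiplying both sides by 6: x ≡ 6·45 = 270 ≡ 35 (mod 47).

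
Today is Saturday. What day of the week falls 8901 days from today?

Dividing 8901 by 7 gives quotient 1271 and remainder 4.
Saturday + 4 days → Wednesday.

Wednesday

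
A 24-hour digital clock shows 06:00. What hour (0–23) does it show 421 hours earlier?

17

421 mod 24 = 13 (since 17·24 = 408).
(6 − 13) mod 24 = 17.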